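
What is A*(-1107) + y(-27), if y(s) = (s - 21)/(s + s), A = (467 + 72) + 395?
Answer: -9305434/9 ≈ -1.0339e+6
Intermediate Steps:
A = 934 (A = 539 + 395 = 934)
y(s) = (-21 + s)/(2*s) (y(s) = (-21 + s)/((2*s)) = (-21 + s)*(1/(2*s)) = (-21 + s)/(2*s))
A*(-1107) + y(-27) = 934*(-1107) + (1/2)*(-21 - 27)/(-27) = -1033938 + (1/2)*(-1/27)*(-48) = -1033938 + 8/9 = -9305434/9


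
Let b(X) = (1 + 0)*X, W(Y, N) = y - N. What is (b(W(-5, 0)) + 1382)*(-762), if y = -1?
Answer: -1052322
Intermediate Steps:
W(Y, N) = -1 - N
b(X) = X (b(X) = 1*X = X)
(b(W(-5, 0)) + 1382)*(-762) = ((-1 - 1*0) + 1382)*(-762) = ((-1 + 0) + 1382)*(-762) = (-1 + 1382)*(-762) = 1381*(-762) = -1052322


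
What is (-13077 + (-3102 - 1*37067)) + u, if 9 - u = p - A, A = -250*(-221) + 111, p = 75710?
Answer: -73586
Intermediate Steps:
A = 55361 (A = 55250 + 111 = 55361)
u = -20340 (u = 9 - (75710 - 1*55361) = 9 - (75710 - 55361) = 9 - 1*20349 = 9 - 20349 = -20340)
(-13077 + (-3102 - 1*37067)) + u = (-13077 + (-3102 - 1*37067)) - 20340 = (-13077 + (-3102 - 37067)) - 20340 = (-13077 - 40169) - 20340 = -53246 - 20340 = -73586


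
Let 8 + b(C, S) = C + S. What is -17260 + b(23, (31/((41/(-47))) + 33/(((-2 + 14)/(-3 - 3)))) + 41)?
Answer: -1414995/82 ≈ -17256.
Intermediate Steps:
b(C, S) = -8 + C + S (b(C, S) = -8 + (C + S) = -8 + C + S)
-17260 + b(23, (31/((41/(-47))) + 33/(((-2 + 14)/(-3 - 3)))) + 41) = -17260 + (-8 + 23 + ((31/((41/(-47))) + 33/(((-2 + 14)/(-3 - 3)))) + 41)) = -17260 + (-8 + 23 + ((31/((41*(-1/47))) + 33/((12/(-6)))) + 41)) = -17260 + (-8 + 23 + ((31/(-41/47) + 33/((12*(-⅙)))) + 41)) = -17260 + (-8 + 23 + ((31*(-47/41) + 33/(-2)) + 41)) = -17260 + (-8 + 23 + ((-1457/41 + 33*(-½)) + 41)) = -17260 + (-8 + 23 + ((-1457/41 - 33/2) + 41)) = -17260 + (-8 + 23 + (-4267/82 + 41)) = -17260 + (-8 + 23 - 905/82) = -17260 + 325/82 = -1414995/82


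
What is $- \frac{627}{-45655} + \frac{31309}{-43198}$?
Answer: $- \frac{1402327249}{1972204690} \approx -0.71105$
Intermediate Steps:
$- \frac{627}{-45655} + \frac{31309}{-43198} = \left(-627\right) \left(- \frac{1}{45655}\right) + 31309 \left(- \frac{1}{43198}\right) = \frac{627}{45655} - \frac{31309}{43198} = - \frac{1402327249}{1972204690}$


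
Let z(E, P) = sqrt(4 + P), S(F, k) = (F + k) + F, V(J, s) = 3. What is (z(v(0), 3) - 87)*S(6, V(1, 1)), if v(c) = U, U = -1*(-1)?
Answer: -1305 + 15*sqrt(7) ≈ -1265.3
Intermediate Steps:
U = 1
v(c) = 1
S(F, k) = k + 2*F
(z(v(0), 3) - 87)*S(6, V(1, 1)) = (sqrt(4 + 3) - 87)*(3 + 2*6) = (sqrt(7) - 87)*(3 + 12) = (-87 + sqrt(7))*15 = -1305 + 15*sqrt(7)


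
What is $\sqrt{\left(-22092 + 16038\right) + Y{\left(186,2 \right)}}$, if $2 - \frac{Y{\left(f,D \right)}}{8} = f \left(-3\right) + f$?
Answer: $i \sqrt{3062} \approx 55.335 i$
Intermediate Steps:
$Y{\left(f,D \right)} = 16 + 16 f$ ($Y{\left(f,D \right)} = 16 - 8 \left(f \left(-3\right) + f\right) = 16 - 8 \left(- 3 f + f\right) = 16 - 8 \left(- 2 f\right) = 16 + 16 f$)
$\sqrt{\left(-22092 + 16038\right) + Y{\left(186,2 \right)}} = \sqrt{\left(-22092 + 16038\right) + \left(16 + 16 \cdot 186\right)} = \sqrt{-6054 + \left(16 + 2976\right)} = \sqrt{-6054 + 2992} = \sqrt{-3062} = i \sqrt{3062}$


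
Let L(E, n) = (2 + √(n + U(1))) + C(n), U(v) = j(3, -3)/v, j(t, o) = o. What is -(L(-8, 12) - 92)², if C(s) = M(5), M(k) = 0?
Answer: -7569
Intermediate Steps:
C(s) = 0
U(v) = -3/v
L(E, n) = 2 + √(-3 + n) (L(E, n) = (2 + √(n - 3/1)) + 0 = (2 + √(n - 3*1)) + 0 = (2 + √(n - 3)) + 0 = (2 + √(-3 + n)) + 0 = 2 + √(-3 + n))
-(L(-8, 12) - 92)² = -((2 + √(-3 + 12)) - 92)² = -((2 + √9) - 92)² = -((2 + 3) - 92)² = -(5 - 92)² = -1*(-87)² = -1*7569 = -7569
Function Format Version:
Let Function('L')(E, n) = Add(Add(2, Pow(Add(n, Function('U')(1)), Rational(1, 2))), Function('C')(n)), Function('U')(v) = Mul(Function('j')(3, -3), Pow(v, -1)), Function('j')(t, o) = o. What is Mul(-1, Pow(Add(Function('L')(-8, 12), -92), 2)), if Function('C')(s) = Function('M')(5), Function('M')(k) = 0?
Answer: -7569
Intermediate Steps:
Function('C')(s) = 0
Function('U')(v) = Mul(-3, Pow(v, -1))
Function('L')(E, n) = Add(2, Pow(Add(-3, n), Rational(1, 2))) (Function('L')(E, n) = Add(Add(2, Pow(Add(n, Mul(-3, Pow(1, -1))), Rational(1, 2))), 0) = Add(Add(2, Pow(Add(n, Mul(-3, 1)), Rational(1, 2))), 0) = Add(Add(2, Pow(Add(n, -3), Rational(1, 2))), 0) = Add(Add(2, Pow(Add(-3, n), Rational(1, 2))), 0) = Add(2, Pow(Add(-3, n), Rational(1, 2))))
Mul(-1, Pow(Add(Function('L')(-8, 12), -92), 2)) = Mul(-1, Pow(Add(Add(2, Pow(Add(-3, 12), Rational(1, 2))), -92), 2)) = Mul(-1, Pow(Add(Add(2, Pow(9, Rational(1, 2))), -92), 2)) = Mul(-1, Pow(Add(Add(2, 3), -92), 2)) = Mul(-1, Pow(Add(5, -92), 2)) = Mul(-1, Pow(-87, 2)) = Mul(-1, 7569) = -7569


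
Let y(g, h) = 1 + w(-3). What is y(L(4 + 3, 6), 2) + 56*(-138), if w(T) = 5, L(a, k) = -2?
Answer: -7722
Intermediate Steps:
y(g, h) = 6 (y(g, h) = 1 + 5 = 6)
y(L(4 + 3, 6), 2) + 56*(-138) = 6 + 56*(-138) = 6 - 7728 = -7722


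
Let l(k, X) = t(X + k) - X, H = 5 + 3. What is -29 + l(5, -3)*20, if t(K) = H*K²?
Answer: 671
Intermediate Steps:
H = 8
t(K) = 8*K²
l(k, X) = -X + 8*(X + k)² (l(k, X) = 8*(X + k)² - X = -X + 8*(X + k)²)
-29 + l(5, -3)*20 = -29 + (-1*(-3) + 8*(-3 + 5)²)*20 = -29 + (3 + 8*2²)*20 = -29 + (3 + 8*4)*20 = -29 + (3 + 32)*20 = -29 + 35*20 = -29 + 700 = 671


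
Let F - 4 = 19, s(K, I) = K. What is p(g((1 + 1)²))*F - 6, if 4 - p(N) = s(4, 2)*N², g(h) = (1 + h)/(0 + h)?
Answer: -231/4 ≈ -57.750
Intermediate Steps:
F = 23 (F = 4 + 19 = 23)
g(h) = (1 + h)/h
p(N) = 4 - 4*N²
p(g((1 + 1)²))*F - 6 = (4 - 4*(1 + (1 + 1)²)²/(1 + 1)⁴)*23 - 6 = (4 - 4*(1 + 2²)²/16)*23 - 6 = (4 - 4*(1 + 4)²/16)*23 - 6 = (4 - 4*((¼)*5)²)*23 - 6 = (4 - 4*(5/4)²)*23 - 6 = (4 - 4*25/16)*23 - 6 = (4 - 25/4)*23 - 6 = -9/4*23 - 6 = -207/4 - 6 = -231/4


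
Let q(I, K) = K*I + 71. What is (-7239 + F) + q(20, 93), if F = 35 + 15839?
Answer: 10566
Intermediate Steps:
F = 15874
q(I, K) = 71 + I*K (q(I, K) = I*K + 71 = 71 + I*K)
(-7239 + F) + q(20, 93) = (-7239 + 15874) + (71 + 20*93) = 8635 + (71 + 1860) = 8635 + 1931 = 10566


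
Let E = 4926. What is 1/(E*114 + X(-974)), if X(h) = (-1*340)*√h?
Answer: 140391/78866680124 + 85*I*√974/78866680124 ≈ 1.7801e-6 + 3.3636e-8*I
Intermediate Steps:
X(h) = -340*√h
1/(E*114 + X(-974)) = 1/(4926*114 - 340*I*√974) = 1/(561564 - 340*I*√974)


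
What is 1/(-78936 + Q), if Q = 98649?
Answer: 1/19713 ≈ 5.0728e-5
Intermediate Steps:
1/(-78936 + Q) = 1/(-78936 + 98649) = 1/19713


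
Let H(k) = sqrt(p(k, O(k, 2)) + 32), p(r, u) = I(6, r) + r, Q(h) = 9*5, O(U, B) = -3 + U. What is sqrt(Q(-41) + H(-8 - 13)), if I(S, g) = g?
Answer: sqrt(45 + I*sqrt(10)) ≈ 6.7123 + 0.23556*I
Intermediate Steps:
Q(h) = 45
p(r, u) = 2*r (p(r, u) = r + r = 2*r)
H(k) = sqrt(32 + 2*k) (H(k) = sqrt(2*k + 32) = sqrt(32 + 2*k))
sqrt(Q(-41) + H(-8 - 13)) = sqrt(45 + sqrt(32 + 2*(-8 - 13))) = sqrt(45 + sqrt(32 + 2*(-21))) = sqrt(45 + sqrt(32 - 42)) = sqrt(45 + sqrt(-10)) = sqrt(45 + I*sqrt(10))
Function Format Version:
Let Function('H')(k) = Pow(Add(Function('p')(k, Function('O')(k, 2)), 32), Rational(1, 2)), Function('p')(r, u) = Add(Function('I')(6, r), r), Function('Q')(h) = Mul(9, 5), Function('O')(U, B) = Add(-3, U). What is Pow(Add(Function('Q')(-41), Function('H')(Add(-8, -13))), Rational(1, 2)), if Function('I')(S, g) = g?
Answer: Pow(Add(45, Mul(I, Pow(10, Rational(1, 2)))), Rational(1, 2)) ≈ Add(6.7123, Mul(0.23556, I))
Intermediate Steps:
Function('Q')(h) = 45
Function('p')(r, u) = Mul(2, r) (Function('p')(r, u) = Add(r, r) = Mul(2, r))
Function('H')(k) = Pow(Add(32, Mul(2, k)), Rational(1, 2)) (Function('H')(k) = Pow(Add(Mul(2, k), 32), Rational(1, 2)) = Pow(Add(32, Mul(2, k)), Rational(1, 2)))
Pow(Add(Function('Q')(-41), Function('H')(Add(-8, -13))), Rational(1, 2)) = Pow(Add(45, Pow(Add(32, Mul(2, Add(-8, -13))), Rational(1, 2))), Rational(1, 2)) = Pow(Add(45, Pow(Add(32, Mul(2, -21)), Rational(1, 2))), Rational(1, 2)) = Pow(Add(45, Pow(Add(32, -42), Rational(1, 2))), Rational(1, 2)) = Pow(Add(45, Pow(-10, Rational(1, 2))), Rational(1, 2)) = Pow(Add(45, Mul(I, Pow(10, Rational(1, 2)))), Rational(1, 2))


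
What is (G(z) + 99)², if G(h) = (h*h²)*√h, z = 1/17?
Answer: (8268579 + √17)²/6975757441 ≈ 9801.0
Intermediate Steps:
z = 1/17 ≈ 0.058824
G(h) = h^(7/2) (G(h) = h³*√h = h^(7/2))
(G(z) + 99)² = ((1/17)^(7/2) + 99)² = (√17/83521 + 99)² = (99 + √17/83521)²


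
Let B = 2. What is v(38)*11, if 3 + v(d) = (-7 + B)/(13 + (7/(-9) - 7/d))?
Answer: -154671/4117 ≈ -37.569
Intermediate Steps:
v(d) = -3 - 5/(110/9 - 7/d) (v(d) = -3 + (-7 + 2)/(13 + (7/(-9) - 7/d)) = -3 - 5/(13 + (7*(-1/9) - 7/d)) = -3 - 5/(13 + (-7/9 - 7/d)) = -3 - 5/(110/9 - 7/d))
v(38)*11 = (3*(63 - 125*38)/(-63 + 110*38))*11 = (3*(63 - 4750)/(-63 + 4180))*11 = (3*(-4687)/4117)*11 = (3*(1/4117)*(-4687))*11 = -14061/4117*11 = -154671/4117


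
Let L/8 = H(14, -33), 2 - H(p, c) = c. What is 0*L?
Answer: 0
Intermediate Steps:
H(p, c) = 2 - c
L = 280 (L = 8*(2 - 1*(-33)) = 8*(2 + 33) = 8*35 = 280)
0*L = 0*280 = 0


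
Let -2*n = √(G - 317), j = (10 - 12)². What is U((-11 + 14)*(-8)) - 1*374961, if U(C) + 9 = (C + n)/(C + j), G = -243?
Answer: -1874844/5 + I*√35/10 ≈ -3.7497e+5 + 0.59161*I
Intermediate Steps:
j = 4 (j = (-2)² = 4)
n = -2*I*√35 (n = -√(-243 - 317)/2 = -2*I*√35 ≈ -11.832*I)
U(C) = -9 + (C - 2*I*√35)/(4 + C) (U(C) = -9 + (C - 2*I*√35)/(C + 4) = -9 + (C - 2*I*√35)/(4 + C))
U((-11 + 14)*(-8)) - 1*374961 = 2*(-18 - 4*(-11 + 14)*(-8) - I*√35)/(4 + (-11 + 14)*(-8)) - 1*374961 = 2*(-18 - 12*(-8) - I*√35)/(4 + 3*(-8)) - 374961 = 2*(-18 - 4*(-24) - I*√35)/(4 - 24) - 374961 = 2*(-18 + 96 - I*√35)/(-20) - 374961 = 2*(-1/20)*(78 - I*√35) - 374961 = (-39/5 + I*√35/10) - 374961 = -1874844/5 + I*√35/10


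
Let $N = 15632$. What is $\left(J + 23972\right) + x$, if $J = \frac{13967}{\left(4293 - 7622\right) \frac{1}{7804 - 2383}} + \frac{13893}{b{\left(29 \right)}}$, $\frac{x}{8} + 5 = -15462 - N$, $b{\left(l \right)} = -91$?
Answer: $- \frac{75043070514}{302939} \approx -2.4772 \cdot 10^{5}$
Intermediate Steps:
$x = -248792$ ($x = -40 + 8 \left(-15462 - 15632\right) = -40 + 8 \left(-31094\right) = -40 - 248752 = -248792$)
$J = - \frac{6936324534}{302939}$ ($J = \frac{13967}{\left(4293 - 7622\right) \frac{1}{7804 - 2383}} + \frac{13893}{-91} = \frac{13967}{\left(-3329\right) \frac{1}{5421}} + 13893 \left(- \frac{1}{91}\right) = \frac{13967}{\left(-3329\right) \frac{1}{5421}} - \frac{13893}{91} = \frac{13967}{- \frac{3329}{5421}} - \frac{13893}{91} = 13967 \left(- \frac{5421}{3329}\right) - \frac{13893}{91} = - \frac{75715107}{3329} - \frac{13893}{91} = - \frac{6936324534}{302939} \approx -22897.0$)
$\left(J + 23972\right) + x = \left(- \frac{6936324534}{302939} + 23972\right) - 248792 = \frac{325729174}{302939} - 248792 = - \frac{75043070514}{302939}$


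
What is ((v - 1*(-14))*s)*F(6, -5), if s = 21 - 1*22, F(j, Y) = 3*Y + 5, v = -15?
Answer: -10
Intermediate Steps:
F(j, Y) = 5 + 3*Y
s = -1 (s = 21 - 22 = -1)
((v - 1*(-14))*s)*F(6, -5) = ((-15 - 1*(-14))*(-1))*(5 + 3*(-5)) = ((-15 + 14)*(-1))*(5 - 15) = -1*(-1)*(-10) = 1*(-10) = -10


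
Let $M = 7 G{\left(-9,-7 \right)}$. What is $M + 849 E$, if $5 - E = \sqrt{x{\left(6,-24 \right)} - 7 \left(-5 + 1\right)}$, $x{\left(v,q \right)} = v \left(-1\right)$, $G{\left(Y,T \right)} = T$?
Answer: $4196 - 849 \sqrt{22} \approx 213.84$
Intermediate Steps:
$M = -49$ ($M = 7 \left(-7\right) = -49$)
$x{\left(v,q \right)} = - v$
$E = 5 - \sqrt{22}$ ($E = 5 - \sqrt{\left(-1\right) 6 - 7 \left(-5 + 1\right)} = 5 - \sqrt{-6 - -28} = 5 - \sqrt{-6 + 28} = 5 - \sqrt{22} \approx 0.30958$)
$M + 849 E = -49 + 849 \left(5 - \sqrt{22}\right) = -49 + \left(4245 - 849 \sqrt{22}\right) = 4196 - 849 \sqrt{22}$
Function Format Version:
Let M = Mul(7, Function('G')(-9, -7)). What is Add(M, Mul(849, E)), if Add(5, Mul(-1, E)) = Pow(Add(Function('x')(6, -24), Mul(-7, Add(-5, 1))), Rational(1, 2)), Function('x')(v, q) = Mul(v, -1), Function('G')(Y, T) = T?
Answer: Add(4196, Mul(-849, Pow(22, Rational(1, 2)))) ≈ 213.84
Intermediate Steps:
M = -49 (M = Mul(7, -7) = -49)
Function('x')(v, q) = Mul(-1, v)
E = Add(5, Mul(-1, Pow(22, Rational(1, 2)))) (E = Add(5, Mul(-1, Pow(Add(Mul(-1, 6), Mul(-7, Add(-5, 1))), Rational(1, 2)))) = Add(5, Mul(-1, Pow(Add(-6, Mul(-7, -4)), Rational(1, 2)))) = Add(5, Mul(-1, Pow(Add(-6, 28), Rational(1, 2)))) = Add(5, Mul(-1, Pow(22, Rational(1, 2)))) ≈ 0.30958)
Add(M, Mul(849, E)) = Add(-49, Mul(849, Add(5, Mul(-1, Pow(22, Rational(1, 2)))))) = Add(-49, Add(4245, Mul(-849, Pow(22, Rational(1, 2))))) = Add(4196, Mul(-849, Pow(22, Rational(1, 2))))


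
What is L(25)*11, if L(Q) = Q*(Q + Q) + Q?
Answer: 14025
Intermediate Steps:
L(Q) = Q + 2*Q**2 (L(Q) = Q*(2*Q) + Q = 2*Q**2 + Q = Q + 2*Q**2)
L(25)*11 = (25*(1 + 2*25))*11 = (25*(1 + 50))*11 = (25*51)*11 = 1275*11 = 14025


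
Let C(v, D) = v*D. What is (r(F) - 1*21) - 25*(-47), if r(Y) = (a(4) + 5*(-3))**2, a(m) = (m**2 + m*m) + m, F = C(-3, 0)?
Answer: 1595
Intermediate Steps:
C(v, D) = D*v
F = 0 (F = 0*(-3) = 0)
a(m) = m + 2*m**2 (a(m) = (m**2 + m**2) + m = 2*m**2 + m = m + 2*m**2)
r(Y) = 441 (r(Y) = (4*(1 + 2*4) + 5*(-3))**2 = (4*(1 + 8) - 15)**2 = (4*9 - 15)**2 = (36 - 15)**2 = 21**2 = 441)
(r(F) - 1*21) - 25*(-47) = (441 - 1*21) - 25*(-47) = (441 - 21) + 1175 = 420 + 1175 = 1595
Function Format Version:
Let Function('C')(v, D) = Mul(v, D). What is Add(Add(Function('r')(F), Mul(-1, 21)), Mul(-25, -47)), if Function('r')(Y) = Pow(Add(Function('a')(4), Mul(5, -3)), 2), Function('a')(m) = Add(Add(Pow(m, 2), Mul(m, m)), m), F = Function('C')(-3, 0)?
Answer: 1595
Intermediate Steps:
Function('C')(v, D) = Mul(D, v)
F = 0 (F = Mul(0, -3) = 0)
Function('a')(m) = Add(m, Mul(2, Pow(m, 2))) (Function('a')(m) = Add(Add(Pow(m, 2), Pow(m, 2)), m) = Add(Mul(2, Pow(m, 2)), m) = Add(m, Mul(2, Pow(m, 2))))
Function('r')(Y) = 441 (Function('r')(Y) = Pow(Add(Mul(4, Add(1, Mul(2, 4))), Mul(5, -3)), 2) = Pow(Add(Mul(4, Add(1, 8)), -15), 2) = Pow(Add(Mul(4, 9), -15), 2) = Pow(Add(36, -15), 2) = Pow(21, 2) = 441)
Add(Add(Function('r')(F), Mul(-1, 21)), Mul(-25, -47)) = Add(Add(441, Mul(-1, 21)), Mul(-25, -47)) = Add(Add(441, -21), 1175) = Add(420, 1175) = 1595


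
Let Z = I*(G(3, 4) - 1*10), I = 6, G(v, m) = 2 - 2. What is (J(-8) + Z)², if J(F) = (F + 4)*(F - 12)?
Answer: 400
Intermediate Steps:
G(v, m) = 0
J(F) = (-12 + F)*(4 + F) (J(F) = (4 + F)*(-12 + F) = (-12 + F)*(4 + F))
Z = -60 (Z = 6*(0 - 1*10) = 6*(0 - 10) = 6*(-10) = -60)
(J(-8) + Z)² = ((-48 + (-8)² - 8*(-8)) - 60)² = ((-48 + 64 + 64) - 60)² = (80 - 60)² = 20² = 400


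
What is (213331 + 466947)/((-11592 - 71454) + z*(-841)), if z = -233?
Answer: 680278/112907 ≈ 6.0251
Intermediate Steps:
(213331 + 466947)/((-11592 - 71454) + z*(-841)) = (213331 + 466947)/((-11592 - 71454) - 233*(-841)) = 680278/(-83046 + 195953) = 680278/112907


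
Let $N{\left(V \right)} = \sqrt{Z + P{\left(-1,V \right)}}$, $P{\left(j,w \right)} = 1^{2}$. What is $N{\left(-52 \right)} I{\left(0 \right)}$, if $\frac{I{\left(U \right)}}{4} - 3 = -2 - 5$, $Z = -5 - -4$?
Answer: $0$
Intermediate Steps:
$P{\left(j,w \right)} = 1$
$Z = -1$ ($Z = -5 + 4 = -1$)
$N{\left(V \right)} = 0$ ($N{\left(V \right)} = \sqrt{-1 + 1} = \sqrt{0} = 0$)
$I{\left(U \right)} = -16$ ($I{\left(U \right)} = 12 + 4 \left(-2 - 5\right) = 12 + 4 \left(-7\right) = 12 - 28 = -16$)
$N{\left(-52 \right)} I{\left(0 \right)} = 0 \left(-16\right) = 0$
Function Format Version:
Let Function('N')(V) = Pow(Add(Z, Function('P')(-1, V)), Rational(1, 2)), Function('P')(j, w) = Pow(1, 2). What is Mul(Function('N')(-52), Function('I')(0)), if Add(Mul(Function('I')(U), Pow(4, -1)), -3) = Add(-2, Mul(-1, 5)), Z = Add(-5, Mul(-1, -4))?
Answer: 0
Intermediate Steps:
Function('P')(j, w) = 1
Z = -1 (Z = Add(-5, 4) = -1)
Function('N')(V) = 0 (Function('N')(V) = Pow(Add(-1, 1), Rational(1, 2)) = Pow(0, Rational(1, 2)) = 0)
Function('I')(U) = -16 (Function('I')(U) = Add(12, Mul(4, Add(-2, Mul(-1, 5)))) = Add(12, Mul(4, Add(-2, -5))) = Add(12, Mul(4, -7)) = Add(12, -28) = -16)
Mul(Function('N')(-52), Function('I')(0)) = Mul(0, -16) = 0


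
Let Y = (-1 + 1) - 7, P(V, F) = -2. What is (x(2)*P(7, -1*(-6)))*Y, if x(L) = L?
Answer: 28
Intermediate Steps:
Y = -7 (Y = 0 - 7 = -7)
(x(2)*P(7, -1*(-6)))*Y = (2*(-2))*(-7) = -4*(-7) = 28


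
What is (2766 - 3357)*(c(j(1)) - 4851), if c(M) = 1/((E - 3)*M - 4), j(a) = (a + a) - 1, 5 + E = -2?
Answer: 40137765/14 ≈ 2.8670e+6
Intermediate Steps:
E = -7 (E = -5 - 2 = -7)
j(a) = -1 + 2*a (j(a) = 2*a - 1 = -1 + 2*a)
c(M) = 1/(-4 - 10*M) (c(M) = 1/((-7 - 3)*M - 4) = 1/(-10*M - 4) = 1/(-4 - 10*M))
(2766 - 3357)*(c(j(1)) - 4851) = (2766 - 3357)*(-1/(4 + 10*(-1 + 2*1)) - 4851) = -591*(-1/(4 + 10*(-1 + 2)) - 4851) = -591*(-1/(4 + 10*1) - 4851) = -591*(-1/(4 + 10) - 4851) = -591*(-1/14 - 4851) = -591*(-67915/14) = 40137765/14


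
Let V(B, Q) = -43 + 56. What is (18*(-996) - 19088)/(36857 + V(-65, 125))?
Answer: -18508/18435 ≈ -1.0040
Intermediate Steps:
V(B, Q) = 13
(18*(-996) - 19088)/(36857 + V(-65, 125)) = (18*(-996) - 19088)/(36857 + 13) = (-17928 - 19088)/36870 = -37016*1/36870 = -18508/18435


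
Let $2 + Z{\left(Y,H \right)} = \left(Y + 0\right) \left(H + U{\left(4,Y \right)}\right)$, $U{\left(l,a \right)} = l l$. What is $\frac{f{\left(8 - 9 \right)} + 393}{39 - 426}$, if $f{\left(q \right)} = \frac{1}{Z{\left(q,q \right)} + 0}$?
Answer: $- \frac{6680}{6579} \approx -1.0154$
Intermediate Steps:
$U{\left(l,a \right)} = l^{2}$
$Z{\left(Y,H \right)} = -2 + Y \left(16 + H\right)$ ($Z{\left(Y,H \right)} = -2 + \left(Y + 0\right) \left(H + 4^{2}\right) = -2 + Y \left(H + 16\right) = -2 + Y \left(16 + H\right)$)
$f{\left(q \right)} = \frac{1}{-2 + q^{2} + 16 q}$ ($f{\left(q \right)} = \frac{1}{\left(-2 + 16 q + q q\right) + 0} = \frac{1}{\left(-2 + 16 q + q^{2}\right) + 0} = \frac{1}{\left(-2 + q^{2} + 16 q\right) + 0} = \frac{1}{-2 + q^{2} + 16 q}$)
$\frac{f{\left(8 - 9 \right)} + 393}{39 - 426} = \frac{\frac{1}{-2 + \left(8 - 9\right)^{2} + 16 \left(8 - 9\right)} + 393}{39 - 426} = \frac{\frac{1}{-2 + \left(-1\right)^{2} + 16 \left(-1\right)} + 393}{-387} = \left(\frac{1}{-2 + 1 - 16} + 393\right) \left(- \frac{1}{387}\right) = \left(\frac{1}{-17} + 393\right) \left(- \frac{1}{387}\right) = \left(- \frac{1}{17} + 393\right) \left(- \frac{1}{387}\right) = \frac{6680}{17} \left(- \frac{1}{387}\right) = - \frac{6680}{6579}$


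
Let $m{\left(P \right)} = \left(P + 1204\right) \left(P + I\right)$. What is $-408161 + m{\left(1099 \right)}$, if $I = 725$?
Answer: $3792511$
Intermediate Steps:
$m{\left(P \right)} = \left(725 + P\right) \left(1204 + P\right)$ ($m{\left(P \right)} = \left(P + 1204\right) \left(P + 725\right) = \left(1204 + P\right) \left(725 + P\right) = \left(725 + P\right) \left(1204 + P\right)$)
$-408161 + m{\left(1099 \right)} = -408161 + \left(872900 + 1099^{2} + 1929 \cdot 1099\right) = -408161 + \left(872900 + 1207801 + 2119971\right) = -408161 + 4200672 = 3792511$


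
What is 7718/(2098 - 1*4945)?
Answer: -7718/2847 ≈ -2.7109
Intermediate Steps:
7718/(2098 - 1*4945) = 7718/(2098 - 4945) = 7718/(-2847) = 7718*(-1/2847) = -7718/2847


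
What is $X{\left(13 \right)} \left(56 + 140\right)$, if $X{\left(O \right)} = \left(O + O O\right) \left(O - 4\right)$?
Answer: $321048$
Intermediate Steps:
$X{\left(O \right)} = \left(-4 + O\right) \left(O + O^{2}\right)$ ($X{\left(O \right)} = \left(O + O^{2}\right) \left(-4 + O\right) = \left(-4 + O\right) \left(O + O^{2}\right)$)
$X{\left(13 \right)} \left(56 + 140\right) = 13 \left(-4 + 13^{2} - 39\right) \left(56 + 140\right) = 13 \left(-4 + 169 - 39\right) 196 = 13 \cdot 126 \cdot 196 = 1638 \cdot 196 = 321048$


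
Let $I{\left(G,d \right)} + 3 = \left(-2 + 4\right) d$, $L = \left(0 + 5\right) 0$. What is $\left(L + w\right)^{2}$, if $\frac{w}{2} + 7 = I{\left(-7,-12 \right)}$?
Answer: $4624$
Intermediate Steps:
$L = 0$ ($L = 5 \cdot 0 = 0$)
$I{\left(G,d \right)} = -3 + 2 d$ ($I{\left(G,d \right)} = -3 + \left(-2 + 4\right) d = -3 + 2 d$)
$w = -68$ ($w = -14 + 2 \left(-3 + 2 \left(-12\right)\right) = -14 + 2 \left(-3 - 24\right) = -14 + 2 \left(-27\right) = -14 - 54 = -68$)
$\left(L + w\right)^{2} = \left(0 - 68\right)^{2} = \left(-68\right)^{2} = 4624$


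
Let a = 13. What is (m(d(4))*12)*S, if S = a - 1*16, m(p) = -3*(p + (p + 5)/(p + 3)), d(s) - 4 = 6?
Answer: 15660/13 ≈ 1204.6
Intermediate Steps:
d(s) = 10 (d(s) = 4 + 6 = 10)
m(p) = -3*p - 3*(5 + p)/(3 + p) (m(p) = -3*(p + (5 + p)/(3 + p)) = -3*p - 3*(5 + p)/(3 + p))
S = -3 (S = 13 - 1*16 = 13 - 16 = -3)
(m(d(4))*12)*S = ((3*(-5 - 1*10² - 4*10)/(3 + 10))*12)*(-3) = ((3*(-5 - 1*100 - 40)/13)*12)*(-3) = ((3*(1/13)*(-5 - 100 - 40))*12)*(-3) = ((3*(1/13)*(-145))*12)*(-3) = -435/13*12*(-3) = -5220/13*(-3) = 15660/13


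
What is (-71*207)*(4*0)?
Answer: 0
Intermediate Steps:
(-71*207)*(4*0) = -14697*0 = 0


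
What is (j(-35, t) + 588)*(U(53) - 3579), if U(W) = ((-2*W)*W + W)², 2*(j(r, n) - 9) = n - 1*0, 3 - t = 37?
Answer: 17960074680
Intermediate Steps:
t = -34 (t = 3 - 1*37 = 3 - 37 = -34)
j(r, n) = 9 + n/2 (j(r, n) = 9 + (n - 1*0)/2 = 9 + (n + 0)/2 = 9 + n/2)
U(W) = (W - 2*W²)² (U(W) = (-2*W² + W)² = (W - 2*W²)²)
(j(-35, t) + 588)*(U(53) - 3579) = ((9 + (½)*(-34)) + 588)*(53²*(-1 + 2*53)² - 3579) = ((9 - 17) + 588)*(2809*(-1 + 106)² - 3579) = (-8 + 588)*(2809*105² - 3579) = 580*(2809*11025 - 3579) = 580*(30969225 - 3579) = 580*30965646 = 17960074680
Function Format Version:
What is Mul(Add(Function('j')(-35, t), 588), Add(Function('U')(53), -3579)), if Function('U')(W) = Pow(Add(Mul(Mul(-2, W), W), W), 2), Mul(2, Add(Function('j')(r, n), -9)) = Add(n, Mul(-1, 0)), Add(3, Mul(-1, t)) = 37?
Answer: 17960074680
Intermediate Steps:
t = -34 (t = Add(3, Mul(-1, 37)) = Add(3, -37) = -34)
Function('j')(r, n) = Add(9, Mul(Rational(1, 2), n)) (Function('j')(r, n) = Add(9, Mul(Rational(1, 2), Add(n, Mul(-1, 0)))) = Add(9, Mul(Rational(1, 2), Add(n, 0))) = Add(9, Mul(Rational(1, 2), n)))
Function('U')(W) = Pow(Add(W, Mul(-2, Pow(W, 2))), 2) (Function('U')(W) = Pow(Add(Mul(-2, Pow(W, 2)), W), 2) = Pow(Add(W, Mul(-2, Pow(W, 2))), 2))
Mul(Add(Function('j')(-35, t), 588), Add(Function('U')(53), -3579)) = Mul(Add(Add(9, Mul(Rational(1, 2), -34)), 588), Add(Mul(Pow(53, 2), Pow(Add(-1, Mul(2, 53)), 2)), -3579)) = Mul(Add(Add(9, -17), 588), Add(Mul(2809, Pow(Add(-1, 106), 2)), -3579)) = Mul(Add(-8, 588), Add(Mul(2809, Pow(105, 2)), -3579)) = Mul(580, Add(Mul(2809, 11025), -3579)) = Mul(580, Add(30969225, -3579)) = Mul(580, 30965646) = 17960074680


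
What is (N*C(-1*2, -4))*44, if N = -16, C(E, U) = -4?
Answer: 2816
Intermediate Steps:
(N*C(-1*2, -4))*44 = -16*(-4)*44 = 64*44 = 2816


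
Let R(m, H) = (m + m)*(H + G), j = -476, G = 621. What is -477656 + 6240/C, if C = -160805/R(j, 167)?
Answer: -14425674968/32161 ≈ -4.4855e+5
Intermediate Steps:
R(m, H) = 2*m*(621 + H) (R(m, H) = (m + m)*(H + 621) = (2*m)*(621 + H) = 2*m*(621 + H))
C = 160805/750176 (C = -160805*(-1/(952*(621 + 167))) = -160805/(2*(-476)*788) = -160805/(-750176) = -160805*(-1/750176) = 160805/750176 ≈ 0.21436)
-477656 + 6240/C = -477656 + 6240/(160805/750176) = -477656 + 6240*(750176/160805) = -477656 + 936219648/32161 = -14425674968/32161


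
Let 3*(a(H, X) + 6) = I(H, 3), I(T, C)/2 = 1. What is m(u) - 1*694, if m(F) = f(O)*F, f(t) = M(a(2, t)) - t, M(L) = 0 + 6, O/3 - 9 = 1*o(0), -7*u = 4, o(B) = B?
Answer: -682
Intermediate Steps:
I(T, C) = 2 (I(T, C) = 2*1 = 2)
a(H, X) = -16/3 (a(H, X) = -6 + (⅓)*2 = -6 + ⅔ = -16/3)
u = -4/7 (u = -⅐*4 = -4/7 ≈ -0.57143)
O = 27 (O = 27 + 3*(1*0) = 27 + 3*0 = 27 + 0 = 27)
M(L) = 6
f(t) = 6 - t
m(F) = -21*F (m(F) = (6 - 1*27)*F = (6 - 27)*F = -21*F)
m(u) - 1*694 = -21*(-4/7) - 1*694 = 12 - 694 = -682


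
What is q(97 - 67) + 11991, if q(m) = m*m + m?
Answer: 12921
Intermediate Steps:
q(m) = m + m**2 (q(m) = m**2 + m = m + m**2)
q(97 - 67) + 11991 = (97 - 67)*(1 + (97 - 67)) + 11991 = 30*(1 + 30) + 11991 = 30*31 + 11991 = 930 + 11991 = 12921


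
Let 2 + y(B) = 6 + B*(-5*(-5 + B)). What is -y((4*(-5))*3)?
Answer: 19496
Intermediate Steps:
y(B) = 4 + B*(25 - 5*B) (y(B) = -2 + (6 + B*(-5*(-5 + B))) = -2 + (6 + B*(25 - 5*B)) = 4 + B*(25 - 5*B))
-y((4*(-5))*3) = -(4 - 5*((4*(-5))*3)² + 25*((4*(-5))*3)) = -(4 - 5*(-20*3)² + 25*(-20*3)) = -(4 - 5*(-60)² + 25*(-60)) = -(4 - 5*3600 - 1500) = -(4 - 18000 - 1500) = -1*(-19496) = 19496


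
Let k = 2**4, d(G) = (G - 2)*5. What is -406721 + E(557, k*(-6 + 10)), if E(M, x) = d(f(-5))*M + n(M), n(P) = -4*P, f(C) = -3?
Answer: -422874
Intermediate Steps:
d(G) = -10 + 5*G (d(G) = (-2 + G)*5 = -10 + 5*G)
k = 16
E(M, x) = -29*M (E(M, x) = (-10 + 5*(-3))*M - 4*M = (-10 - 15)*M - 4*M = -25*M - 4*M = -29*M)
-406721 + E(557, k*(-6 + 10)) = -406721 - 29*557 = -406721 - 16153 = -422874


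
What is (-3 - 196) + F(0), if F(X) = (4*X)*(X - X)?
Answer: -199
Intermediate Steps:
F(X) = 0 (F(X) = (4*X)*0 = 0)
(-3 - 196) + F(0) = (-3 - 196) + 0 = -199 + 0 = -199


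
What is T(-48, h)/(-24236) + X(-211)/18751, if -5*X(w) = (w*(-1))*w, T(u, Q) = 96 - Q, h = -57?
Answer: 1064666441/2272246180 ≈ 0.46855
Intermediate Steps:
X(w) = w**2/5 (X(w) = -w*(-1)*w/5 = -(-w)*w/5 = -(-1)*w**2/5 = w**2/5)
T(-48, h)/(-24236) + X(-211)/18751 = (96 - 1*(-57))/(-24236) + ((1/5)*(-211)**2)/18751 = (96 + 57)*(-1/24236) + ((1/5)*44521)*(1/18751) = 153*(-1/24236) + (44521/5)*(1/18751) = -153/24236 + 44521/93755 = 1064666441/2272246180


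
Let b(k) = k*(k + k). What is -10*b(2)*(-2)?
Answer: 160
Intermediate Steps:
b(k) = 2*k² (b(k) = k*(2*k) = 2*k²)
-10*b(2)*(-2) = -20*2²*(-2) = -20*4*(-2) = -10*8*(-2) = -80*(-2) = 160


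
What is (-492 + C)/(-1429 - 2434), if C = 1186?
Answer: -694/3863 ≈ -0.17965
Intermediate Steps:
(-492 + C)/(-1429 - 2434) = (-492 + 1186)/(-1429 - 2434) = 694/(-3863) = 694*(-1/3863) = -694/3863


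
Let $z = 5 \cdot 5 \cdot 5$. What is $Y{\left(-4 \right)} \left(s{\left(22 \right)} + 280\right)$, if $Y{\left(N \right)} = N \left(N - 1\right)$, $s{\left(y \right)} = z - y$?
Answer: $7660$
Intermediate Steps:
$z = 125$ ($z = 25 \cdot 5 = 125$)
$s{\left(y \right)} = 125 - y$
$Y{\left(N \right)} = N \left(-1 + N\right)$
$Y{\left(-4 \right)} \left(s{\left(22 \right)} + 280\right) = - 4 \left(-1 - 4\right) \left(\left(125 - 22\right) + 280\right) = \left(-4\right) \left(-5\right) \left(\left(125 - 22\right) + 280\right) = 20 \left(103 + 280\right) = 20 \cdot 383 = 7660$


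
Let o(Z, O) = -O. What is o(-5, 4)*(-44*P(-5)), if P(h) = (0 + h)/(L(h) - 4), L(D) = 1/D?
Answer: 4400/21 ≈ 209.52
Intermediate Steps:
L(D) = 1/D
P(h) = h/(-4 + 1/h) (P(h) = (0 + h)/(1/h - 4) = h/(-4 + 1/h))
o(-5, 4)*(-44*P(-5)) = (-1*4)*(-(-44)*(-5)²/(-1 + 4*(-5))) = -(-176)*(-1*25/(-1 - 20)) = -(-176)*(-1*25/(-21)) = -(-176)*(-1*25*(-1/21)) = -(-176)*25/21 = -4*(-1100/21) = 4400/21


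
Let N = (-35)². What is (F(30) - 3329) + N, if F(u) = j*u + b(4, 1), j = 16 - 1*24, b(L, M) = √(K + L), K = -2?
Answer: -2344 + √2 ≈ -2342.6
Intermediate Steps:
N = 1225
b(L, M) = √(-2 + L)
j = -8 (j = 16 - 24 = -8)
F(u) = √2 - 8*u (F(u) = -8*u + √(-2 + 4) = -8*u + √2 = √2 - 8*u)
(F(30) - 3329) + N = ((√2 - 8*30) - 3329) + 1225 = ((√2 - 240) - 3329) + 1225 = ((-240 + √2) - 3329) + 1225 = (-3569 + √2) + 1225 = -2344 + √2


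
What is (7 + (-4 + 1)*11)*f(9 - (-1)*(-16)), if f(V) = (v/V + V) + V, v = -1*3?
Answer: 2470/7 ≈ 352.86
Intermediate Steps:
v = -3
f(V) = -3/V + 2*V (f(V) = (-3/V + V) + V = (V - 3/V) + V = -3/V + 2*V)
(7 + (-4 + 1)*11)*f(9 - (-1)*(-16)) = (7 + (-4 + 1)*11)*(-3/(9 - (-1)*(-16)) + 2*(9 - (-1)*(-16))) = (7 - 3*11)*(-3/(9 - 1*16) + 2*(9 - 1*16)) = (7 - 33)*(-3/(9 - 16) + 2*(9 - 16)) = -26*(-3/(-7) + 2*(-7)) = -26*(-3*(-⅐) - 14) = -26*(3/7 - 14) = -26*(-95/7) = 2470/7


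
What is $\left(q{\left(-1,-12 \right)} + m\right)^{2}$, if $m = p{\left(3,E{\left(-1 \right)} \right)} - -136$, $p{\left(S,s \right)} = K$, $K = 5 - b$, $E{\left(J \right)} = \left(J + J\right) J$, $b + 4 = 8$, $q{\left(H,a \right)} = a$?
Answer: $15625$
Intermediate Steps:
$b = 4$ ($b = -4 + 8 = 4$)
$E{\left(J \right)} = 2 J^{2}$ ($E{\left(J \right)} = 2 J J = 2 J^{2}$)
$K = 1$ ($K = 5 - 4 = 1$)
$p{\left(S,s \right)} = 1$
$m = 137$ ($m = 1 - -136 = 1 + 136 = 137$)
$\left(q{\left(-1,-12 \right)} + m\right)^{2} = \left(-12 + 137\right)^{2} = 125^{2} = 15625$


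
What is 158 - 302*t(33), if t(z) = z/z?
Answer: -144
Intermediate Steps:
t(z) = 1
158 - 302*t(33) = 158 - 302*1 = 158 - 302 = -144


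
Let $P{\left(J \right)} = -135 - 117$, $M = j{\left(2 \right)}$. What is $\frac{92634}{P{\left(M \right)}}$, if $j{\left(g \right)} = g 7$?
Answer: $- \frac{15439}{42} \approx -367.6$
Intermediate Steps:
$j{\left(g \right)} = 7 g$
$M = 14$ ($M = 7 \cdot 2 = 14$)
$P{\left(J \right)} = -252$ ($P{\left(J \right)} = -135 - 117 = -252$)
$\frac{92634}{P{\left(M \right)}} = \frac{92634}{-252} = 92634 \left(- \frac{1}{252}\right) = - \frac{15439}{42}$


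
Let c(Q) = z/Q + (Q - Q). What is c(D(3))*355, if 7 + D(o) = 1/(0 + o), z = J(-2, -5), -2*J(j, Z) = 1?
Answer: 213/8 ≈ 26.625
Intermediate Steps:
J(j, Z) = -½ (J(j, Z) = -½*1 = -½)
z = -½ ≈ -0.50000
D(o) = -7 + 1/o (D(o) = -7 + 1/(0 + o) = -7 + 1/o)
c(Q) = -1/(2*Q) (c(Q) = -1/(2*Q) + (Q - Q) = -1/(2*Q) + 0 = -1/(2*Q))
c(D(3))*355 = -1/(2*(-7 + 1/3))*355 = -1/(2*(-7 + ⅓))*355 = -1/(2*(-20/3))*355 = -½*(-3/20)*355 = (3/40)*355 = 213/8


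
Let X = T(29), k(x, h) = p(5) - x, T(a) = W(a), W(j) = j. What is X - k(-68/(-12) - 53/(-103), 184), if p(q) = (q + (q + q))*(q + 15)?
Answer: -81829/309 ≈ -264.82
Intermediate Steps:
p(q) = 3*q*(15 + q) (p(q) = (q + 2*q)*(15 + q) = (3*q)*(15 + q) = 3*q*(15 + q))
T(a) = a
k(x, h) = 300 - x (k(x, h) = 3*5*(15 + 5) - x = 3*5*20 - x = 300 - x)
X = 29
X - k(-68/(-12) - 53/(-103), 184) = 29 - (300 - (-68/(-12) - 53/(-103))) = 29 - (300 - (-68*(-1/12) - 53*(-1/103))) = 29 - (300 - (17/3 + 53/103)) = 29 - (300 - 1*1910/309) = 29 - (300 - 1910/309) = 29 - 1*90790/309 = 29 - 90790/309 = -81829/309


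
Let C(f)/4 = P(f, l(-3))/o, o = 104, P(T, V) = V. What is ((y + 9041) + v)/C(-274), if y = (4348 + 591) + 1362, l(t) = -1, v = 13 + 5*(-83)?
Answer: -388440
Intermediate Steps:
v = -402 (v = 13 - 415 = -402)
y = 6301 (y = 4939 + 1362 = 6301)
C(f) = -1/26 (C(f) = 4*(-1/104) = -1/26)
((y + 9041) + v)/C(-274) = ((6301 + 9041) - 402)/(-1/26) = (15342 - 402)*(-26) = 14940*(-26) = -388440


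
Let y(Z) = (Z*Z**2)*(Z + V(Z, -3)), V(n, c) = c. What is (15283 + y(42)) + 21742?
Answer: 2926457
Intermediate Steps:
y(Z) = Z**3*(-3 + Z) (y(Z) = (Z*Z**2)*(Z - 3) = Z**3*(-3 + Z))
(15283 + y(42)) + 21742 = (15283 + 42**3*(-3 + 42)) + 21742 = (15283 + 74088*39) + 21742 = (15283 + 2889432) + 21742 = 2904715 + 21742 = 2926457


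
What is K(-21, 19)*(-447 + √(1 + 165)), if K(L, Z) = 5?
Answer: -2235 + 5*√166 ≈ -2170.6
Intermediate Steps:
K(-21, 19)*(-447 + √(1 + 165)) = 5*(-447 + √(1 + 165)) = 5*(-447 + √166) = -2235 + 5*√166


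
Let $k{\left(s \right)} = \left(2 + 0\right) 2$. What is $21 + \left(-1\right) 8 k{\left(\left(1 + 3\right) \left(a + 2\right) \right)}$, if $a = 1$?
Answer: $-11$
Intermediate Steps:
$k{\left(s \right)} = 4$ ($k{\left(s \right)} = 2 \cdot 2 = 4$)
$21 + \left(-1\right) 8 k{\left(\left(1 + 3\right) \left(a + 2\right) \right)} = 21 + \left(-1\right) 8 \cdot 4 = 21 - 32 = -11$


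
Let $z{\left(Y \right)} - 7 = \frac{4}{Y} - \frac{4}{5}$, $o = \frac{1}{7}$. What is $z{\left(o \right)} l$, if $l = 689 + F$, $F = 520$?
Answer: $\frac{206739}{5} \approx 41348.0$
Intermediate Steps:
$l = 1209$ ($l = 689 + 520 = 1209$)
$o = \frac{1}{7} \approx 0.14286$
$z{\left(Y \right)} = \frac{31}{5} + \frac{4}{Y}$ ($z{\left(Y \right)} = 7 + \left(\frac{4}{Y} - \frac{4}{5}\right) = 7 - \left(\frac{4}{5} - \frac{4}{Y}\right) = \frac{31}{5} + \frac{4}{Y}$)
$z{\left(o \right)} l = \left(\frac{31}{5} + 4 \frac{1}{\frac{1}{7}}\right) 1209 = \left(\frac{31}{5} + 4 \cdot 7\right) 1209 = \left(\frac{31}{5} + 28\right) 1209 = \frac{171}{5} \cdot 1209 = \frac{206739}{5}$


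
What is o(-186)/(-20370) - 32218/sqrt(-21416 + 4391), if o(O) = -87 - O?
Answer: -33/6790 + 32218*I*sqrt(681)/3405 ≈ -0.0048601 + 246.92*I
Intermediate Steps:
o(-186)/(-20370) - 32218/sqrt(-21416 + 4391) = (-87 - 1*(-186))/(-20370) - 32218/sqrt(-21416 + 4391) = (-87 + 186)*(-1/20370) - 32218*(-I*sqrt(681)/3405) = 99*(-1/20370) - 32218*(-I*sqrt(681)/3405) = -33/6790 - (-32218)*I*sqrt(681)/3405 = -33/6790 + 32218*I*sqrt(681)/3405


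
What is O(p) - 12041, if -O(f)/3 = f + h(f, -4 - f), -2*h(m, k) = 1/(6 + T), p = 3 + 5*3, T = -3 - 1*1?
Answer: -48377/4 ≈ -12094.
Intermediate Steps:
T = -4 (T = -3 - 1 = -4)
p = 18 (p = 3 + 15 = 18)
h(m, k) = -¼ (h(m, k) = -1/(2*(6 - 4)) = -½/2 = -½*½ = -¼)
O(f) = ¾ - 3*f (O(f) = -3*(f - ¼) = -3*(-¼ + f) = ¾ - 3*f)
O(p) - 12041 = (¾ - 3*18) - 12041 = (¾ - 54) - 12041 = -213/4 - 12041 = -48377/4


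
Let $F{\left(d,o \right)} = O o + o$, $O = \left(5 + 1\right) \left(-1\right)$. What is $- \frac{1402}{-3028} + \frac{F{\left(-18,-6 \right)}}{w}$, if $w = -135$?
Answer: $\frac{3281}{13626} \approx 0.24079$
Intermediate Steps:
$O = -6$ ($O = 6 \left(-1\right) = -6$)
$F{\left(d,o \right)} = - 5 o$ ($F{\left(d,o \right)} = - 6 o + o = - 5 o$)
$- \frac{1402}{-3028} + \frac{F{\left(-18,-6 \right)}}{w} = - \frac{1402}{-3028} + \frac{\left(-5\right) \left(-6\right)}{-135} = \left(-1402\right) \left(- \frac{1}{3028}\right) + 30 \left(- \frac{1}{135}\right) = \frac{701}{1514} - \frac{2}{9} = \frac{3281}{13626}$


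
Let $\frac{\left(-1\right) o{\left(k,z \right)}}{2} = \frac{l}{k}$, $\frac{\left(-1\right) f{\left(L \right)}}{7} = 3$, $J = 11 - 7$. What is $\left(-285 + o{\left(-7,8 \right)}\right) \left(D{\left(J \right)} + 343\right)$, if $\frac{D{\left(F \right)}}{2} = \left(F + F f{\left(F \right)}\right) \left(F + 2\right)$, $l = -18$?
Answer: $\frac{1253127}{7} \approx 1.7902 \cdot 10^{5}$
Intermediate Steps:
$J = 4$
$f{\left(L \right)} = -21$ ($f{\left(L \right)} = \left(-7\right) 3 = -21$)
$D{\left(F \right)} = - 40 F \left(2 + F\right)$ ($D{\left(F \right)} = 2 \left(F + F \left(-21\right)\right) \left(F + 2\right) = 2 \left(F - 21 F\right) \left(2 + F\right) = 2 - 20 F \left(2 + F\right) = 2 \left(- 20 F \left(2 + F\right)\right) = - 40 F \left(2 + F\right)$)
$o{\left(k,z \right)} = \frac{36}{k}$ ($o{\left(k,z \right)} = - 2 \left(- \frac{18}{k}\right) = \frac{36}{k}$)
$\left(-285 + o{\left(-7,8 \right)}\right) \left(D{\left(J \right)} + 343\right) = \left(-285 + \frac{36}{-7}\right) \left(40 \cdot 4 \left(-2 - 4\right) + 343\right) = \left(-285 + 36 \left(- \frac{1}{7}\right)\right) \left(40 \cdot 4 \left(-2 - 4\right) + 343\right) = \left(-285 - \frac{36}{7}\right) \left(40 \cdot 4 \left(-6\right) + 343\right) = - \frac{2031 \left(-960 + 343\right)}{7} = \left(- \frac{2031}{7}\right) \left(-617\right) = \frac{1253127}{7}$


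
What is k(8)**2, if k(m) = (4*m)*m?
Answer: 65536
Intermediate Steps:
k(m) = 4*m**2
k(8)**2 = (4*8**2)**2 = (4*64)**2 = 256**2 = 65536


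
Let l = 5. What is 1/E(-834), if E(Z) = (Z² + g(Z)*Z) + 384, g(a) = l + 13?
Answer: 1/680928 ≈ 1.4686e-6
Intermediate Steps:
g(a) = 18 (g(a) = 5 + 13 = 18)
E(Z) = 384 + Z² + 18*Z (E(Z) = (Z² + 18*Z) + 384 = 384 + Z² + 18*Z)
1/E(-834) = 1/(384 + (-834)² + 18*(-834)) = 1/(384 + 695556 - 15012) = 1/680928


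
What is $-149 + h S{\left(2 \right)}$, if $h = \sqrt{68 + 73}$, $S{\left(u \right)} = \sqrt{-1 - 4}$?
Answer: $-149 + i \sqrt{705} \approx -149.0 + 26.552 i$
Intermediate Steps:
$S{\left(u \right)} = i \sqrt{5}$ ($S{\left(u \right)} = \sqrt{-5} = i \sqrt{5}$)
$h = \sqrt{141} \approx 11.874$
$-149 + h S{\left(2 \right)} = -149 + \sqrt{141} i \sqrt{5} = -149 + i \sqrt{705}$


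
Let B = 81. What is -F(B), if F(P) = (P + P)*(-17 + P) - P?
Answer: -10287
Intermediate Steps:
F(P) = -P + 2*P*(-17 + P) (F(P) = (2*P)*(-17 + P) - P = 2*P*(-17 + P) - P = -P + 2*P*(-17 + P))
-F(B) = -81*(-35 + 2*81) = -81*(-35 + 162) = -81*127 = -1*10287 = -10287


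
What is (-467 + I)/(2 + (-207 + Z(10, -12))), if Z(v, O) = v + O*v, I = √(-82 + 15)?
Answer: 467/315 - I*√67/315 ≈ 1.4825 - 0.025985*I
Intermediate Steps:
I = I*√67 (I = √(-67) = I*√67 ≈ 8.1853*I)
(-467 + I)/(2 + (-207 + Z(10, -12))) = (-467 + I*√67)/(2 + (-207 + 10*(1 - 12))) = (-467 + I*√67)/(2 + (-207 + 10*(-11))) = (-467 + I*√67)/(2 + (-207 - 110)) = (-467 + I*√67)/(2 - 317) = (-467 + I*√67)/(-315) = (-467 + I*√67)*(-1/315) = 467/315 - I*√67/315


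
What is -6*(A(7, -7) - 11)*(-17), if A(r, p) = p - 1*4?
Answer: -2244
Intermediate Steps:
A(r, p) = -4 + p (A(r, p) = p - 4 = -4 + p)
-6*(A(7, -7) - 11)*(-17) = -6*((-4 - 7) - 11)*(-17) = -6*(-11 - 11)*(-17) = -(-132)*(-17) = -6*374 = -2244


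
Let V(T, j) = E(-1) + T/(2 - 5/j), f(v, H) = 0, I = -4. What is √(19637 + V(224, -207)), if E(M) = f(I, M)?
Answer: √3466919549/419 ≈ 140.53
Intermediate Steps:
E(M) = 0
V(T, j) = T/(2 - 5/j) (V(T, j) = 0 + T/(2 - 5/j) = T/(2 - 5/j))
√(19637 + V(224, -207)) = √(19637 + 224*(-207)/(-5 + 2*(-207))) = √(19637 + 224*(-207)/(-5 - 414)) = √(19637 + 224*(-207)/(-419)) = √(19637 + 224*(-207)*(-1/419)) = √(19637 + 46368/419) = √(8274271/419) = √3466919549/419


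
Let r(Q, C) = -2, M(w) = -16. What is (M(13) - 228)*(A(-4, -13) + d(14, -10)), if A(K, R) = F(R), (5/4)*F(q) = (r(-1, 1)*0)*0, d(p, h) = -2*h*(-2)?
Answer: 9760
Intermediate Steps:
d(p, h) = 4*h
F(q) = 0 (F(q) = 4*(-2*0*0)/5 = 4*(0*0)/5 = (⅘)*0 = 0)
A(K, R) = 0
(M(13) - 228)*(A(-4, -13) + d(14, -10)) = (-16 - 228)*(0 + 4*(-10)) = -244*(0 - 40) = -244*(-40) = 9760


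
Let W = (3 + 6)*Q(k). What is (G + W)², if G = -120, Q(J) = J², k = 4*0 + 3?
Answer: 1521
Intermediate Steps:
k = 3 (k = 0 + 3 = 3)
W = 81 (W = (3 + 6)*3² = 9*9 = 81)
(G + W)² = (-120 + 81)² = (-39)² = 1521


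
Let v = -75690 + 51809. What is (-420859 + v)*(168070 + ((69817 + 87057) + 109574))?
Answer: -193247535320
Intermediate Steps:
v = -23881
(-420859 + v)*(168070 + ((69817 + 87057) + 109574)) = (-420859 - 23881)*(168070 + ((69817 + 87057) + 109574)) = -444740*(168070 + (156874 + 109574)) = -444740*(168070 + 266448) = -444740*434518 = -193247535320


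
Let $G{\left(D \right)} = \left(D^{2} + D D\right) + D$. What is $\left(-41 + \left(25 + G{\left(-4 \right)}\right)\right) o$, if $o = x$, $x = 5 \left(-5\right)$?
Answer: $-300$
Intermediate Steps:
$x = -25$
$G{\left(D \right)} = D + 2 D^{2}$ ($G{\left(D \right)} = \left(D^{2} + D^{2}\right) + D = 2 D^{2} + D = D + 2 D^{2}$)
$o = -25$
$\left(-41 + \left(25 + G{\left(-4 \right)}\right)\right) o = \left(-41 - \left(-25 + 4 \left(1 + 2 \left(-4\right)\right)\right)\right) \left(-25\right) = \left(-41 - \left(-25 + 4 \left(1 - 8\right)\right)\right) \left(-25\right) = \left(-41 + \left(25 - -28\right)\right) \left(-25\right) = \left(-41 + \left(25 + 28\right)\right) \left(-25\right) = \left(-41 + 53\right) \left(-25\right) = 12 \left(-25\right) = -300$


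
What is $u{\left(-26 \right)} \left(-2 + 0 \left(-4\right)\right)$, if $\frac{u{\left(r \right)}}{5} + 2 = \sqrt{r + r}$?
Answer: $20 - 20 i \sqrt{13} \approx 20.0 - 72.111 i$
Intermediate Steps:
$u{\left(r \right)} = -10 + 5 \sqrt{2} \sqrt{r}$ ($u{\left(r \right)} = -10 + 5 \sqrt{r + r} = -10 + 5 \sqrt{2 r} = -10 + 5 \sqrt{2} \sqrt{r}$)
$u{\left(-26 \right)} \left(-2 + 0 \left(-4\right)\right) = \left(-10 + 5 \sqrt{2} \sqrt{-26}\right) \left(-2 + 0 \left(-4\right)\right) = \left(-10 + 5 \sqrt{2} i \sqrt{26}\right) \left(-2 + 0\right) = \left(-10 + 10 i \sqrt{13}\right) \left(-2\right) = 20 - 20 i \sqrt{13}$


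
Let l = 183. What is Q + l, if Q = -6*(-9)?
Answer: 237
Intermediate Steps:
Q = 54
Q + l = 54 + 183 = 237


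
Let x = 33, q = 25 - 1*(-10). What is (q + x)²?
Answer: 4624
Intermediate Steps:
q = 35 (q = 25 + 10 = 35)
(q + x)² = (35 + 33)² = 68² = 4624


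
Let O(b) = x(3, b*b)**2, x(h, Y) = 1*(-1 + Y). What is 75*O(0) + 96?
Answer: 171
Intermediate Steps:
x(h, Y) = -1 + Y
O(b) = (-1 + b**2)**2 (O(b) = (-1 + b*b)**2 = (-1 + b**2)**2)
75*O(0) + 96 = 75*(-1 + 0**2)**2 + 96 = 75*(-1 + 0)**2 + 96 = 75*(-1)**2 + 96 = 75*1 + 96 = 75 + 96 = 171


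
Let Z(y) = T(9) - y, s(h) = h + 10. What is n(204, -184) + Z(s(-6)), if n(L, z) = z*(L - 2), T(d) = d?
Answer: -37163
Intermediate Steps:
s(h) = 10 + h
n(L, z) = z*(-2 + L)
Z(y) = 9 - y
n(204, -184) + Z(s(-6)) = -184*(-2 + 204) + (9 - (10 - 6)) = -184*202 + (9 - 1*4) = -37168 + (9 - 4) = -37168 + 5 = -37163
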